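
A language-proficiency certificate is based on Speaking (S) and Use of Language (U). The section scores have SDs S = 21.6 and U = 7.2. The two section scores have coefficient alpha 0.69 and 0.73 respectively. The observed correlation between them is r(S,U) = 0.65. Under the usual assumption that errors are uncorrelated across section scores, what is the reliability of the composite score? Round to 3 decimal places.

0.780

Var(S+U) = 21.6² + 7.2² + 2·[21.6·7.2·0.65] = 518.4 + 202.176 = 720.576.
Because errors are independent across components, Cov(Tᵢ,Tⱼ) = Cov(Xᵢ,Xⱼ); the off-diagonal part of the true-score variance is the same as above.
True-score variance = [21.6²·0.69 + 7.2²·0.73] + 202.176 = 359.77 + 202.176 = 561.946.
Reliability = 561.946 / 720.576 = 0.780.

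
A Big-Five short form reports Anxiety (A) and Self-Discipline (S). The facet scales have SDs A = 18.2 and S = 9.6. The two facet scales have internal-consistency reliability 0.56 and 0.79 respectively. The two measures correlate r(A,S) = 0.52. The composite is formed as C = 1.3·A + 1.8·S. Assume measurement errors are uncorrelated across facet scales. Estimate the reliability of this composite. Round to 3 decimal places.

0.759

Var(C) = 1.3²·18.2² + 1.8²·9.6² + 2·[2.34·18.2·9.6·0.52] = 858.394 + 425.199 = 1283.59.
With uncorrelated errors the cross-covariances are all true-score covariance, so they carry over unchanged; only the diagonal terms shrink to ρᵢσᵢ².
True-score variance = [1.3²·18.2²·0.56 + 1.8²·9.6²·0.79] + 425.199 = 549.378 + 425.199 = 974.577.
Reliability = 974.577 / 1283.59 = 0.759.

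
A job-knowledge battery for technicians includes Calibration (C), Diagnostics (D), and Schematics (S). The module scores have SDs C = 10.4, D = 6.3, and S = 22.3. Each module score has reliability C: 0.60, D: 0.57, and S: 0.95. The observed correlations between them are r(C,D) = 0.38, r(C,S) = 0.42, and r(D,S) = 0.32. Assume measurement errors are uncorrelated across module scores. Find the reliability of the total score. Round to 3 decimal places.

0.913

Var(C+D+S) = 10.4² + 6.3² + 22.3² + 2·[10.4·6.3·0.38 + 10.4·22.3·0.42 + 6.3·22.3·0.32] = 645.14 + 334.522 = 979.662.
Under uncorrelated errors the observed covariances equal the true-score covariances, so only the own-variance terms attenuate.
True-score variance = [10.4²·0.60 + 6.3²·0.57 + 22.3²·0.95] + 334.522 = 559.945 + 334.522 = 894.466.
Reliability = 894.466 / 979.662 = 0.913.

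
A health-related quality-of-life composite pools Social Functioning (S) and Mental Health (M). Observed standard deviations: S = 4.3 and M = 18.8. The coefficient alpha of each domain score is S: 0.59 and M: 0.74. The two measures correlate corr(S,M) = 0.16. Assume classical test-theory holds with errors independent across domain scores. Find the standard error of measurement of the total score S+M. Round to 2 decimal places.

Var(total) = 371.93 + 25.8688 = 397.799.
True-score variance = 272.455 + 25.8688 = 298.324, so reliability = 0.7499.
Error variance = 397.799 − 298.324 = 99.4753; SEM = √99.4753 = 9.97.

9.97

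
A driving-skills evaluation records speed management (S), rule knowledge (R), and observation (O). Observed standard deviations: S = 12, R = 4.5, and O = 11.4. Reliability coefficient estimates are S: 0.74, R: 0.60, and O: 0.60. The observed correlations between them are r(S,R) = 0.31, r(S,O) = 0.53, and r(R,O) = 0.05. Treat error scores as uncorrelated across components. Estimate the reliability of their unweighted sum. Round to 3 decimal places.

Var(S+R+O) = 12² + 4.5² + 11.4² + 2·[12·4.5·0.31 + 12·11.4·0.53 + 4.5·11.4·0.05] = 294.21 + 183.618 = 477.828.
With uncorrelated errors the cross-covariances are all true-score covariance, so they carry over unchanged; only the diagonal terms shrink to ρᵢσᵢ².
True-score variance = [12²·0.74 + 4.5²·0.60 + 11.4²·0.60] + 183.618 = 196.686 + 183.618 = 380.304.
Reliability = 380.304 / 477.828 = 0.796.

0.796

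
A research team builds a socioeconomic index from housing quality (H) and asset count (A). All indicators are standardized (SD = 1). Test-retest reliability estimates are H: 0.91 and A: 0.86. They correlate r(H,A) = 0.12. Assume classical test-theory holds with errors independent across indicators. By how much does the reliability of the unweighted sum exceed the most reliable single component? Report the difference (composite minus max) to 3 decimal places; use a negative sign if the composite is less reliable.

-0.013

Var(sum) = 2 + 0.24 = 2.24; true-score variance = 1.77 + 0.24 = 2.01; composite reliability = 0.8973.
Max component reliability = 0.9100.
Difference = 0.8973 − 0.9100 = -0.013.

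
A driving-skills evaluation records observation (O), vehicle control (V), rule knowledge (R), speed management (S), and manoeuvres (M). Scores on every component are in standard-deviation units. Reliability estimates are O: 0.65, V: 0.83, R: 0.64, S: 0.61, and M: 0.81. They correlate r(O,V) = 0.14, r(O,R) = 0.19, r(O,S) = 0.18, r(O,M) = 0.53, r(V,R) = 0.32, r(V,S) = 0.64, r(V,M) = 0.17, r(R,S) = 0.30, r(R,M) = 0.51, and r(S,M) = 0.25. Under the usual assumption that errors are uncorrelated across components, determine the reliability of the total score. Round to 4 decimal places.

Var(O+V+R+S+M) = 5 + 2·[0.14 + 0.19 + 0.18 + 0.53 + 0.32 + 0.64 + 0.17 + 0.30 + 0.51 + 0.25] = 5 + 6.46 = 11.46.
Because errors are independent across components, Cov(Tᵢ,Tⱼ) = Cov(Xᵢ,Xⱼ); the off-diagonal part of the true-score variance is the same as above.
True-score variance = [0.65 + 0.83 + 0.64 + 0.61 + 0.81] + 6.46 = 3.54 + 6.46 = 10.
Reliability = 10 / 11.46 = 0.8726.

0.8726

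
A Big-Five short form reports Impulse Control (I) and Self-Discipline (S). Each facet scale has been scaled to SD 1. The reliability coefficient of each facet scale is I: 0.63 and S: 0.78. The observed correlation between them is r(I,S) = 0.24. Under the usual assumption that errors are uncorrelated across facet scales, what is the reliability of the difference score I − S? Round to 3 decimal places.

0.612

Var(I−S) = 1 + 1 − 2·0.24 = 2 − 0.48 = 1.52.
Under uncorrelated errors the observed covariances equal the true-score covariances, so only the own-variance terms attenuate.
True-score variance = [0.63 + 0.78] − 0.48 = 1.41 − 0.48 = 0.93.
Reliability = 0.93 / 1.52 = 0.612.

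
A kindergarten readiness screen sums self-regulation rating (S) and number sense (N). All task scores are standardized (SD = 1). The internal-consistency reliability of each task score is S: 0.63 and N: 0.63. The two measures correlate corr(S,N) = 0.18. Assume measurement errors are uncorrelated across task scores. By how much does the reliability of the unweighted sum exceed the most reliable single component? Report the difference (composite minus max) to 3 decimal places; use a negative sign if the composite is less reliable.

Var(sum) = 2 + 0.36 = 2.36; true-score variance = 1.26 + 0.36 = 1.62; composite reliability = 0.6864.
Max component reliability = 0.6300.
Difference = 0.6864 − 0.6300 = 0.056.

0.056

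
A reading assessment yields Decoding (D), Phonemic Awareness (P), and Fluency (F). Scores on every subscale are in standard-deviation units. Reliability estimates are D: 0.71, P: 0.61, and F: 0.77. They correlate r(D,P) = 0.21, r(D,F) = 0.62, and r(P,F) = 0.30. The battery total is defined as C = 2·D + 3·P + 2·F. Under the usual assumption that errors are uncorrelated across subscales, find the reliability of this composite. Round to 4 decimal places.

0.8009

Var(C) = 2² + 3² + 2² + 2·[6·0.21 + 4·0.62 + 6·0.30] = 17 + 11.08 = 28.08.
Under uncorrelated errors the observed covariances equal the true-score covariances, so only the own-variance terms attenuate.
True-score variance = [2²·0.71 + 3²·0.61 + 2²·0.77] + 11.08 = 11.41 + 11.08 = 22.49.
Reliability = 22.49 / 28.08 = 0.8009.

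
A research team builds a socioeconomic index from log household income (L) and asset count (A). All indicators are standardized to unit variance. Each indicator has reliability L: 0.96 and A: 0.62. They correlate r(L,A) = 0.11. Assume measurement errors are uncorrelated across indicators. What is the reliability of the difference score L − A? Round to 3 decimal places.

0.764

Var(L−A) = 1 + 1 − 2·0.11 = 2 − 0.22 = 1.78.
With uncorrelated errors the cross-covariances are all true-score covariance, so they carry over unchanged; only the diagonal terms shrink to ρᵢσᵢ².
True-score variance = [0.96 + 0.62] − 0.22 = 1.58 − 0.22 = 1.36.
Reliability = 1.36 / 1.78 = 0.764.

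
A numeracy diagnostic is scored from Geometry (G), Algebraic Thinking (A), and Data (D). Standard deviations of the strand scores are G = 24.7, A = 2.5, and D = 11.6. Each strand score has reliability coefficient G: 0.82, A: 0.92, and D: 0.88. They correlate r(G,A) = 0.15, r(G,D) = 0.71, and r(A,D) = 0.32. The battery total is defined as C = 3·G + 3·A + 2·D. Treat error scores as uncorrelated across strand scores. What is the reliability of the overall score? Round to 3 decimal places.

0.880

Var(C) = 3²·24.7² + 3²·2.5² + 2²·11.6² + 2·[9·24.7·2.5·0.15 + 6·24.7·11.6·0.71 + 6·2.5·11.6·0.32] = 6085.3 + 2719.24 = 8804.54.
Under uncorrelated errors the observed covariances equal the true-score covariances, so only the own-variance terms attenuate.
True-score variance = [3²·24.7²·0.82 + 3²·2.5²·0.92 + 2²·11.6²·0.88] + 2719.24 = 5027.87 + 2719.24 = 7747.1.
Reliability = 7747.1 / 8804.54 = 0.880.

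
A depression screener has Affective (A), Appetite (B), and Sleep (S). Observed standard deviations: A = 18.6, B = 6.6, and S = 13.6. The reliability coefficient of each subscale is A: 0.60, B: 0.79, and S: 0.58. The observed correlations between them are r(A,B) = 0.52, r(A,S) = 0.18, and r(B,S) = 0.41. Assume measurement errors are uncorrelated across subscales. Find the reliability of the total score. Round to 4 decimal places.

Var(A+B+S) = 18.6² + 6.6² + 13.6² + 2·[18.6·6.6·0.52 + 18.6·13.6·0.18 + 6.6·13.6·0.41] = 574.48 + 292.339 = 866.819.
Under uncorrelated errors the observed covariances equal the true-score covariances, so only the own-variance terms attenuate.
True-score variance = [18.6²·0.60 + 6.6²·0.79 + 13.6²·0.58] + 292.339 = 349.265 + 292.339 = 641.604.
Reliability = 641.604 / 866.819 = 0.7402.

0.7402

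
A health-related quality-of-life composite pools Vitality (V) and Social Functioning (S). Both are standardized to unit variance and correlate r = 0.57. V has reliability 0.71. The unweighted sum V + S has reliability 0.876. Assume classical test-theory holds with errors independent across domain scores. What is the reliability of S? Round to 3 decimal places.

0.901

Var(V+S) = 2 + 2·0.57 = 3.140.
True-score variance = ρ_V + ρ_S + 2·0.57, so 0.876 = (0.71 + ρ_S + 1.14) / 3.140.
ρ_S = 0.876·3.140 − 0.71 − 1.14 = 0.901.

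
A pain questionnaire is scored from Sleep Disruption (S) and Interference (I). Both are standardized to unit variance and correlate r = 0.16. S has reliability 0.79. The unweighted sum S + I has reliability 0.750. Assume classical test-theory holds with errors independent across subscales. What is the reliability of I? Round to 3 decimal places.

0.630

Var(S+I) = 2 + 2·0.16 = 2.320.
True-score variance = ρ_S + ρ_I + 2·0.16, so 0.750 = (0.79 + ρ_I + 0.32) / 2.320.
ρ_I = 0.750·2.320 − 0.79 − 0.32 = 0.630.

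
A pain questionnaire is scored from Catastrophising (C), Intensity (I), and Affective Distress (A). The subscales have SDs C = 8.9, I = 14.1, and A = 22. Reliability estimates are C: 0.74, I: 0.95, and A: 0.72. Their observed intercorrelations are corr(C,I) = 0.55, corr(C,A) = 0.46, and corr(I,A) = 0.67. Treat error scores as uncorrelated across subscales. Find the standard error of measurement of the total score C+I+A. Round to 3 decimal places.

Var(total) = 762.02 + 733.843 = 1495.86.
True-score variance = 595.965 + 733.843 = 1329.81, so reliability = 0.8890.
Error variance = 1495.86 − 1329.81 = 166.055; SEM = √166.055 = 12.886.

12.886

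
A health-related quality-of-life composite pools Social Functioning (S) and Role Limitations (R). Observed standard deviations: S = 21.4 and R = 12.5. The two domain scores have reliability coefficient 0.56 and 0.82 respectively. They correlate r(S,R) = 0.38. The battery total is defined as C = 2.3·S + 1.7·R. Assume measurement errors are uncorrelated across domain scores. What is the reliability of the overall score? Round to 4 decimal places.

Var(C) = 2.3²·21.4² + 1.7²·12.5² + 2·[3.91·21.4·12.5·0.38] = 2874.17 + 794.903 = 3669.07.
Under uncorrelated errors the observed covariances equal the true-score covariances, so only the own-variance terms attenuate.
True-score variance = [2.3²·21.4²·0.56 + 1.7²·12.5²·0.82] + 794.903 = 1726.94 + 794.903 = 2521.84.
Reliability = 2521.84 / 3669.07 = 0.6873.

0.6873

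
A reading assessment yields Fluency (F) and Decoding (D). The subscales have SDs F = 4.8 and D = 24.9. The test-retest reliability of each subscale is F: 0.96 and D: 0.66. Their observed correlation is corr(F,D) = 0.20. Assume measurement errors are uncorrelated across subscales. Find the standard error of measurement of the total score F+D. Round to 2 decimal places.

Var(total) = 643.05 + 47.808 = 690.858.
True-score variance = 431.325 + 47.808 = 479.133, so reliability = 0.6935.
Error variance = 690.858 − 479.133 = 211.725; SEM = √211.725 = 14.55.

14.55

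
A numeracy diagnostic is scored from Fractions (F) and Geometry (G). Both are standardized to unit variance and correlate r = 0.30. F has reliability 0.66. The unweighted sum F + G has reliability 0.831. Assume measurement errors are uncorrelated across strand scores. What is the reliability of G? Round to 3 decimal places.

Var(F+G) = 2 + 2·0.30 = 2.600.
True-score variance = ρ_F + ρ_G + 2·0.30, so 0.831 = (0.66 + ρ_G + 0.60) / 2.600.
ρ_G = 0.831·2.600 − 0.66 − 0.60 = 0.901.

0.901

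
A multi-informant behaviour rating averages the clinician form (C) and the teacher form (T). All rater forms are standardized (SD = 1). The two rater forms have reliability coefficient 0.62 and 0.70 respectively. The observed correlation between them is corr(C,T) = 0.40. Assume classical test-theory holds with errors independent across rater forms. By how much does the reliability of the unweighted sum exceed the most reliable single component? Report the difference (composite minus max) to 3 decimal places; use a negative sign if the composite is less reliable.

0.057

Var(sum) = 2 + 0.8 = 2.8; true-score variance = 1.32 + 0.8 = 2.12; composite reliability = 0.7571.
Max component reliability = 0.7000.
Difference = 0.7571 − 0.7000 = 0.057.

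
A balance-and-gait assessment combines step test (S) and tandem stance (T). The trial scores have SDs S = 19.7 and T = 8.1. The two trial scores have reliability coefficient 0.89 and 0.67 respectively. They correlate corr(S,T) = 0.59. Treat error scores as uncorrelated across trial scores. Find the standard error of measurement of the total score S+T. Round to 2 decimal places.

Var(total) = 453.7 + 188.293 = 641.993.
True-score variance = 389.359 + 188.293 = 577.651, so reliability = 0.8998.
Error variance = 641.993 − 577.651 = 64.3412; SEM = √64.3412 = 8.02.

8.02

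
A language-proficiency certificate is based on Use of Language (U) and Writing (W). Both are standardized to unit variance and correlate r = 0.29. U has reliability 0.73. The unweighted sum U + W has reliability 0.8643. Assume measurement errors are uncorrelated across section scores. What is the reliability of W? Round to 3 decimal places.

Var(U+W) = 2 + 2·0.29 = 2.580.
True-score variance = ρ_U + ρ_W + 2·0.29, so 0.8643 = (0.73 + ρ_W + 0.58) / 2.580.
ρ_W = 0.8643·2.580 − 0.73 − 0.58 = 0.920.

0.920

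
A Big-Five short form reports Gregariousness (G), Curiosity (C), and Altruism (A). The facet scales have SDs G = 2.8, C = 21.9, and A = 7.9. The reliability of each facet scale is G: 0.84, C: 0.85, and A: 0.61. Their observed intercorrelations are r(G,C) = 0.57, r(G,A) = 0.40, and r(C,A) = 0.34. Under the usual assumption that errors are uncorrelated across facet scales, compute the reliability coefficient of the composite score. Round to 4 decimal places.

0.8708

Var(G+C+A) = 2.8² + 21.9² + 7.9² + 2·[2.8·21.9·0.57 + 2.8·7.9·0.40 + 21.9·7.9·0.34] = 549.86 + 205.248 = 755.108.
With uncorrelated errors the cross-covariances are all true-score covariance, so they carry over unchanged; only the diagonal terms shrink to ρᵢσᵢ².
True-score variance = [2.8²·0.84 + 21.9²·0.85 + 7.9²·0.61] + 205.248 = 452.324 + 205.248 = 657.572.
Reliability = 657.572 / 755.108 = 0.8708.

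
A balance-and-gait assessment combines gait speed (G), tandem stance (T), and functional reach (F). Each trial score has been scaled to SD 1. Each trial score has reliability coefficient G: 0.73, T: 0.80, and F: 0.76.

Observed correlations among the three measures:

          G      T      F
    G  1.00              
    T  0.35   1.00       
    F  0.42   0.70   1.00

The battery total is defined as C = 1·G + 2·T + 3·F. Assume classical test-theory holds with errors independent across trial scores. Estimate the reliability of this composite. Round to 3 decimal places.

Var(C) = 1 + 2² + 3² + 2·[2·0.35 + 3·0.42 + 6·0.70] = 14 + 12.32 = 26.32.
Because errors are independent across components, Cov(Tᵢ,Tⱼ) = Cov(Xᵢ,Xⱼ); the off-diagonal part of the true-score variance is the same as above.
True-score variance = [0.73 + 2²·0.80 + 3²·0.76] + 12.32 = 10.77 + 12.32 = 23.09.
Reliability = 23.09 / 26.32 = 0.877.

0.877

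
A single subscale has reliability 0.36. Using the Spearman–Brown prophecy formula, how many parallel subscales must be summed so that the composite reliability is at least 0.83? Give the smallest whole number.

9

k ≥ ρ*(1−ρ₁)/(ρ₁(1−ρ*)) = 0.83·0.64 / (0.36·0.17) = 8.680.
Smallest integer k = 9.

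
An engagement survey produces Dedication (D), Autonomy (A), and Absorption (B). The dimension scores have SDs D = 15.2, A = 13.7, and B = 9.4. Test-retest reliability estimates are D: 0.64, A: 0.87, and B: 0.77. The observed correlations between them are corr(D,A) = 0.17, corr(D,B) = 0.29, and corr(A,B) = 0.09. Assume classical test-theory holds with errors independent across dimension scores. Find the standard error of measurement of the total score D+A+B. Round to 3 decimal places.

11.309

Var(total) = 507.09 + 176.852 = 683.942.
True-score variance = 379.193 + 176.852 = 556.045, so reliability = 0.8130.
Error variance = 683.942 − 556.045 = 127.897; SEM = √127.897 = 11.309.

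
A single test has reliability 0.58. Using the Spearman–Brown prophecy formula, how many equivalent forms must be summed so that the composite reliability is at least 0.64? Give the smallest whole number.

k ≥ ρ*(1−ρ₁)/(ρ₁(1−ρ*)) = 0.64·0.42 / (0.58·0.36) = 1.287.
Smallest integer k = 2.

2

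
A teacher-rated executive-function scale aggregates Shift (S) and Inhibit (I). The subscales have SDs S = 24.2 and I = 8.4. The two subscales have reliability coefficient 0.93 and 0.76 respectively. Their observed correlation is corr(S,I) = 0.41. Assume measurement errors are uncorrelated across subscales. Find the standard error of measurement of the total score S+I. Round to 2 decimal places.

7.61

Var(total) = 656.2 + 166.69 = 822.89.
True-score variance = 598.271 + 166.69 = 764.96, so reliability = 0.9296.
Error variance = 822.89 − 764.96 = 57.9292; SEM = √57.9292 = 7.61.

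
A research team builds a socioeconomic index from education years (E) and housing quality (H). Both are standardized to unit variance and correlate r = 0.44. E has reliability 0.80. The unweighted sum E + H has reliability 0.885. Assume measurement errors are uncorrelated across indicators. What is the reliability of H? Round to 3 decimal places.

Var(E+H) = 2 + 2·0.44 = 2.880.
True-score variance = ρ_E + ρ_H + 2·0.44, so 0.885 = (0.80 + ρ_H + 0.88) / 2.880.
ρ_H = 0.885·2.880 − 0.80 − 0.88 = 0.869.

0.869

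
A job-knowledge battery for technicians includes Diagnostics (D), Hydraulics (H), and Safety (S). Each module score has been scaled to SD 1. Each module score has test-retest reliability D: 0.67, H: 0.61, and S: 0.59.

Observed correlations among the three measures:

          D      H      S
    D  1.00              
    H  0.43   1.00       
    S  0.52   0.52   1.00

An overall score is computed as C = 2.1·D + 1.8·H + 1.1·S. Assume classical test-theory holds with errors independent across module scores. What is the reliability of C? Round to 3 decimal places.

Var(C) = 2.1² + 1.8² + 1.1² + 2·[3.78·0.43 + 2.31·0.52 + 1.98·0.52] = 8.86 + 7.7124 = 16.5724.
With uncorrelated errors the cross-covariances are all true-score covariance, so they carry over unchanged; only the diagonal terms shrink to ρᵢσᵢ².
True-score variance = [2.1²·0.67 + 1.8²·0.61 + 1.1²·0.59] + 7.7124 = 5.645 + 7.7124 = 13.3574.
Reliability = 13.3574 / 16.5724 = 0.806.

0.806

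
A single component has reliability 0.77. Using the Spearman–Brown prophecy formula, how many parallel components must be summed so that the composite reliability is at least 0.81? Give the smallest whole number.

k ≥ ρ*(1−ρ₁)/(ρ₁(1−ρ*)) = 0.81·0.23 / (0.77·0.19) = 1.273.
Smallest integer k = 2.

2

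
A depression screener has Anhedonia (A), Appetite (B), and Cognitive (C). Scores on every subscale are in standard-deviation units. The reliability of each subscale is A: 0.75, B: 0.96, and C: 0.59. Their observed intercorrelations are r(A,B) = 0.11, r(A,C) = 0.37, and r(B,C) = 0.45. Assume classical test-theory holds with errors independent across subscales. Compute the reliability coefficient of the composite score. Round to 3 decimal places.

Var(A+B+C) = 3 + 2·[0.11 + 0.37 + 0.45] = 3 + 1.86 = 4.86.
Because errors are independent across components, Cov(Tᵢ,Tⱼ) = Cov(Xᵢ,Xⱼ); the off-diagonal part of the true-score variance is the same as above.
True-score variance = [0.75 + 0.96 + 0.59] + 1.86 = 2.3 + 1.86 = 4.16.
Reliability = 4.16 / 4.86 = 0.856.

0.856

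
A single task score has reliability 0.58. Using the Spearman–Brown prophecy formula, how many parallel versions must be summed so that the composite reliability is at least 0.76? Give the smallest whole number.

k ≥ ρ*(1−ρ₁)/(ρ₁(1−ρ*)) = 0.76·0.42 / (0.58·0.24) = 2.293.
Smallest integer k = 3.

3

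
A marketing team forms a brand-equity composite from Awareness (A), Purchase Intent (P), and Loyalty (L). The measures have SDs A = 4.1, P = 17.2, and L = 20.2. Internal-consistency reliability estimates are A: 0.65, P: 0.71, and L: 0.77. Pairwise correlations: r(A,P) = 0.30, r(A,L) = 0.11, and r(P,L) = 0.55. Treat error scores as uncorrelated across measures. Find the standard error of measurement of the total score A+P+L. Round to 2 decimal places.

13.62

Var(total) = 720.69 + 442.716 = 1163.41.
True-score variance = 535.164 + 442.716 = 977.88, so reliability = 0.8405.
Error variance = 1163.41 − 977.88 = 185.526; SEM = √185.526 = 13.62.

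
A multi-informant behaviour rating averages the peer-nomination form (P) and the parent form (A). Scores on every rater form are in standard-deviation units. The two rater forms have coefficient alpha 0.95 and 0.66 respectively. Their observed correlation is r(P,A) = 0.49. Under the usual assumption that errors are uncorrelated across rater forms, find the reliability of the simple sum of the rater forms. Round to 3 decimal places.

Var(P+A) = 2 + 2·[0.49] = 2 + 0.98 = 2.98.
Under uncorrelated errors the observed covariances equal the true-score covariances, so only the own-variance terms attenuate.
True-score variance = [0.95 + 0.66] + 0.98 = 1.61 + 0.98 = 2.59.
Reliability = 2.59 / 2.98 = 0.869.

0.869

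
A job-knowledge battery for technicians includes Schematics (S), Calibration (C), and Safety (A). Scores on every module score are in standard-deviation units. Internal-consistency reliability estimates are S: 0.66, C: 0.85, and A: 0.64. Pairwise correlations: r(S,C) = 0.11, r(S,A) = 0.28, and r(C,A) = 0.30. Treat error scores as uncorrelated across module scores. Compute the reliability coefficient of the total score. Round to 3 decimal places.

0.806

Var(S+C+A) = 3 + 2·[0.11 + 0.28 + 0.30] = 3 + 1.38 = 4.38.
Because errors are independent across components, Cov(Tᵢ,Tⱼ) = Cov(Xᵢ,Xⱼ); the off-diagonal part of the true-score variance is the same as above.
True-score variance = [0.66 + 0.85 + 0.64] + 1.38 = 2.15 + 1.38 = 3.53.
Reliability = 3.53 / 4.38 = 0.806.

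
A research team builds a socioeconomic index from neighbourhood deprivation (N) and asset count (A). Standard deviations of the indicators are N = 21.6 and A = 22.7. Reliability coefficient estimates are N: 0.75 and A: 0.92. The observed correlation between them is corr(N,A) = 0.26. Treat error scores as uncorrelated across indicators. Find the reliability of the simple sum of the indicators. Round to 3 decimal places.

Var(N+A) = 21.6² + 22.7² + 2·[21.6·22.7·0.26] = 981.85 + 254.966 = 1236.82.
Under uncorrelated errors the observed covariances equal the true-score covariances, so only the own-variance terms attenuate.
True-score variance = [21.6²·0.75 + 22.7²·0.92] + 254.966 = 823.987 + 254.966 = 1078.95.
Reliability = 1078.95 / 1236.82 = 0.872.

0.872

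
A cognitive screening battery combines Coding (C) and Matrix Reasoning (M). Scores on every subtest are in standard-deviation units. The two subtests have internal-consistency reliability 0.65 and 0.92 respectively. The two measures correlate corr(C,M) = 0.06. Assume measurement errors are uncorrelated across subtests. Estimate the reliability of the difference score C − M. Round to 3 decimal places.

0.771

Var(C−M) = 1 + 1 − 2·0.06 = 2 − 0.12 = 1.88.
Because errors are independent across components, Cov(Tᵢ,Tⱼ) = Cov(Xᵢ,Xⱼ); the off-diagonal part of the true-score variance is the same as above.
True-score variance = [0.65 + 0.92] − 0.12 = 1.57 − 0.12 = 1.45.
Reliability = 1.45 / 1.88 = 0.771.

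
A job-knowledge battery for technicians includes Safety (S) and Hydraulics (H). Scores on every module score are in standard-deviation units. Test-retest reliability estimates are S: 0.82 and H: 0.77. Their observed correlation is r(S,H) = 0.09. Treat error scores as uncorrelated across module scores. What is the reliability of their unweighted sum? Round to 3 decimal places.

0.812

Var(S+H) = 2 + 2·[0.09] = 2 + 0.18 = 2.18.
With uncorrelated errors the cross-covariances are all true-score covariance, so they carry over unchanged; only the diagonal terms shrink to ρᵢσᵢ².
True-score variance = [0.82 + 0.77] + 0.18 = 1.59 + 0.18 = 1.77.
Reliability = 1.77 / 2.18 = 0.812.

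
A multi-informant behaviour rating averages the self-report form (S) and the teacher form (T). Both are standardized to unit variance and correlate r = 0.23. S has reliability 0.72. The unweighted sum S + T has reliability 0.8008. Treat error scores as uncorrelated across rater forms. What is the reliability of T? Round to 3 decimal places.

0.790

Var(S+T) = 2 + 2·0.23 = 2.460.
True-score variance = ρ_S + ρ_T + 2·0.23, so 0.8008 = (0.72 + ρ_T + 0.46) / 2.460.
ρ_T = 0.8008·2.460 − 0.72 − 0.46 = 0.790.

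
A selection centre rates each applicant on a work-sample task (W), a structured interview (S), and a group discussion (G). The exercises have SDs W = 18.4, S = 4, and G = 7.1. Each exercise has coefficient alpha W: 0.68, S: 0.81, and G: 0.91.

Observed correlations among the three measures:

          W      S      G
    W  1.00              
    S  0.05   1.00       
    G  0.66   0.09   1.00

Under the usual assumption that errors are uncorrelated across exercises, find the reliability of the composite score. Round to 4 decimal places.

Var(W+S+G) = 18.4² + 4² + 7.1² + 2·[18.4·4·0.05 + 18.4·7.1·0.66 + 4·7.1·0.09] = 404.97 + 184.917 = 589.887.
Under uncorrelated errors the observed covariances equal the true-score covariances, so only the own-variance terms attenuate.
True-score variance = [18.4²·0.68 + 4²·0.81 + 7.1²·0.91] + 184.917 = 289.054 + 184.917 = 473.971.
Reliability = 473.971 / 589.887 = 0.8035.

0.8035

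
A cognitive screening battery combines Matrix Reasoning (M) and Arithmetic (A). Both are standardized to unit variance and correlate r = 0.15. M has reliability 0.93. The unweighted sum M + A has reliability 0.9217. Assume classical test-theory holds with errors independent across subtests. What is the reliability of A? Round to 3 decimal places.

Var(M+A) = 2 + 2·0.15 = 2.300.
True-score variance = ρ_M + ρ_A + 2·0.15, so 0.9217 = (0.93 + ρ_A + 0.30) / 2.300.
ρ_A = 0.9217·2.300 − 0.93 − 0.30 = 0.890.

0.890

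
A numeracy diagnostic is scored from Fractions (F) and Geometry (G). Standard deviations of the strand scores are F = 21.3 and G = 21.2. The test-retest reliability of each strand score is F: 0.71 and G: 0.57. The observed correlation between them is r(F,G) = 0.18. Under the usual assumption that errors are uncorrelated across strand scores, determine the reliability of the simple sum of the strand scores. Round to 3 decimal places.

Var(F+G) = 21.3² + 21.2² + 2·[21.3·21.2·0.18] = 903.13 + 162.562 = 1065.69.
Under uncorrelated errors the observed covariances equal the true-score covariances, so only the own-variance terms attenuate.
True-score variance = [21.3²·0.71 + 21.2²·0.57] + 162.562 = 578.301 + 162.562 = 740.862.
Reliability = 740.862 / 1065.69 = 0.695.

0.695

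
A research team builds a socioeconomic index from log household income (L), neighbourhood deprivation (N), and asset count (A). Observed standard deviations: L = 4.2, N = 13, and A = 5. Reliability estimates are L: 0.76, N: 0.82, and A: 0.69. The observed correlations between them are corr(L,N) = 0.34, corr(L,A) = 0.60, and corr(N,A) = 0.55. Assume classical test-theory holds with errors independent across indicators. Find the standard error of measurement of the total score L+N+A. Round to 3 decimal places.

6.512

Var(total) = 211.64 + 133.828 = 345.468.
True-score variance = 169.236 + 133.828 = 303.064, so reliability = 0.8773.
Error variance = 345.468 − 303.064 = 42.4036; SEM = √42.4036 = 6.512.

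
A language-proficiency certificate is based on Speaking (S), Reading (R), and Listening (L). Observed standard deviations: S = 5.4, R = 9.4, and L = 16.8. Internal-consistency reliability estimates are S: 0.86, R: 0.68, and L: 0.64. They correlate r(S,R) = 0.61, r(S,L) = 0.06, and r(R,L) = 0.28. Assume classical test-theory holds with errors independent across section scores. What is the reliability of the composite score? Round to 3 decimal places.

0.761

Var(S+R+L) = 5.4² + 9.4² + 16.8² + 2·[5.4·9.4·0.61 + 5.4·16.8·0.06 + 9.4·16.8·0.28] = 399.76 + 161.249 = 561.009.
Under uncorrelated errors the observed covariances equal the true-score covariances, so only the own-variance terms attenuate.
True-score variance = [5.4²·0.86 + 9.4²·0.68 + 16.8²·0.64] + 161.249 = 265.796 + 161.249 = 427.045.
Reliability = 427.045 / 561.009 = 0.761.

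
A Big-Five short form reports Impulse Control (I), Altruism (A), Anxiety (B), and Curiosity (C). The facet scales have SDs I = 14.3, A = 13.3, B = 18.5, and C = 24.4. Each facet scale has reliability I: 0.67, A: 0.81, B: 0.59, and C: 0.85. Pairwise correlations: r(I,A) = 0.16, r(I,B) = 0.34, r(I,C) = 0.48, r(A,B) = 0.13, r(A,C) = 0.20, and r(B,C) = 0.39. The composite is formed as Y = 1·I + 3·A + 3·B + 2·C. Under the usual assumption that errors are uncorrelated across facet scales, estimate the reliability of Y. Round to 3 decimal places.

Var(Y) = 14.3² + 3²·13.3² + 3²·18.5² + 2²·24.4² + 2·[3·14.3·13.3·0.16 + 3·14.3·18.5·0.34 + 2·14.3·24.4·0.48 + 9·13.3·18.5·0.13 + 6·13.3·24.4·0.20 + 6·18.5·24.4·0.39] = 7258.19 + 4859.35 = 12117.5.
Because errors are independent across components, Cov(Tᵢ,Tⱼ) = Cov(Xᵢ,Xⱼ); the off-diagonal part of the true-score variance is the same as above.
True-score variance = [14.3²·0.67 + 3²·13.3²·0.81 + 3²·18.5²·0.59 + 2²·24.4²·0.85] + 4859.35 = 5268.11 + 4859.35 = 10127.5.
Reliability = 10127.5 / 12117.5 = 0.836.

0.836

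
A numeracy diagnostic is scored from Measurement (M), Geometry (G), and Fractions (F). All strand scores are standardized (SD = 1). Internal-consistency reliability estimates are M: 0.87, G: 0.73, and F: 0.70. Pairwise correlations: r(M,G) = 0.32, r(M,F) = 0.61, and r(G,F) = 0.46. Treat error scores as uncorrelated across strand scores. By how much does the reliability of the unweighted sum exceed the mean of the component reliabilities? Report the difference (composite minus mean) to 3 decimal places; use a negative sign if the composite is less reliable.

Var(sum) = 3 + 2.78 = 5.78; true-score variance = 2.3 + 2.78 = 5.08; composite reliability = 0.8789.
Mean component reliability = 0.7667.
Difference = 0.8789 − 0.7667 = 0.112.

0.112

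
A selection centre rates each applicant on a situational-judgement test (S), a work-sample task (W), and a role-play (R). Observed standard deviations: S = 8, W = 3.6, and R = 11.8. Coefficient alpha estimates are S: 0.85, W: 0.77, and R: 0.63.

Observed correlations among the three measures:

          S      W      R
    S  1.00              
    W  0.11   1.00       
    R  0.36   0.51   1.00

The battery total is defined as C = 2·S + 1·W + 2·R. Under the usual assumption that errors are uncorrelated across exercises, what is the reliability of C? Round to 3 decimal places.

0.793

Var(C) = 2²·8² + 3.6² + 2²·11.8² + 2·[2·8·3.6·0.11 + 4·8·11.8·0.36 + 2·3.6·11.8·0.51] = 825.92 + 371.203 = 1197.12.
With uncorrelated errors the cross-covariances are all true-score covariance, so they carry over unchanged; only the diagonal terms shrink to ρᵢσᵢ².
True-score variance = [2²·8²·0.85 + 3.6²·0.77 + 2²·11.8²·0.63] + 371.203 = 578.464 + 371.203 = 949.667.
Reliability = 949.667 / 1197.12 = 0.793.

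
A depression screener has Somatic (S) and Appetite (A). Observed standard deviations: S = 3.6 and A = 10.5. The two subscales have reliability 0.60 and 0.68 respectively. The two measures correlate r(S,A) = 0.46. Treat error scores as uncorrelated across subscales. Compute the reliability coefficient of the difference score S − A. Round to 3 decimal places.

Var(S−A) = 3.6² + 10.5² − 2·3.6·10.5·0.46 = 123.21 − 34.776 = 88.434.
With uncorrelated errors the cross-covariances are all true-score covariance, so they carry over unchanged; only the diagonal terms shrink to ρᵢσᵢ².
True-score variance = [3.6²·0.60 + 10.5²·0.68] − 34.776 = 82.746 − 34.776 = 47.97.
Reliability = 47.97 / 88.434 = 0.542.

0.542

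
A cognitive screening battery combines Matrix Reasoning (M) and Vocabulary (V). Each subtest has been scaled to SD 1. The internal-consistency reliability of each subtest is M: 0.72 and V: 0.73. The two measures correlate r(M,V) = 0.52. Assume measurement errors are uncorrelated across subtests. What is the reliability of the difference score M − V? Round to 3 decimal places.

Var(M−V) = 1 + 1 − 2·0.52 = 2 − 1.04 = 0.96.
With uncorrelated errors the cross-covariances are all true-score covariance, so they carry over unchanged; only the diagonal terms shrink to ρᵢσᵢ².
True-score variance = [0.72 + 0.73] − 1.04 = 1.45 − 1.04 = 0.41.
Reliability = 0.41 / 0.96 = 0.427.

0.427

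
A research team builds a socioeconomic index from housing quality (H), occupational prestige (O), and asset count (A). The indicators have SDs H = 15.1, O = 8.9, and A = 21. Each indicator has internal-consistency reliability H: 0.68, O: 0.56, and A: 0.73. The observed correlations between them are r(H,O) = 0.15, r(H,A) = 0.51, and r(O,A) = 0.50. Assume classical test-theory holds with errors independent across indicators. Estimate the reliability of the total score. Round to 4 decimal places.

0.8253

Var(H+O+A) = 15.1² + 8.9² + 21² + 2·[15.1·8.9·0.15 + 15.1·21·0.51 + 8.9·21·0.50] = 748.22 + 550.659 = 1298.88.
Under uncorrelated errors the observed covariances equal the true-score covariances, so only the own-variance terms attenuate.
True-score variance = [15.1²·0.68 + 8.9²·0.56 + 21²·0.73] + 550.659 = 521.334 + 550.659 = 1071.99.
Reliability = 1071.99 / 1298.88 = 0.8253.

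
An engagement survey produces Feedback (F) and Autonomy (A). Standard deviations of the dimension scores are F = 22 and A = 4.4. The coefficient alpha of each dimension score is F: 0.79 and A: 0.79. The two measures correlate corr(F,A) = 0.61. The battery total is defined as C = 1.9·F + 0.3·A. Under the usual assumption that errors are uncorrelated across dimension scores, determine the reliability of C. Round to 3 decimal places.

Var(C) = 1.9²·22² + 0.3²·4.4² + 2·[0.57·22·4.4·0.61] = 1748.98 + 67.3147 = 1816.3.
Because errors are independent across components, Cov(Tᵢ,Tⱼ) = Cov(Xᵢ,Xⱼ); the off-diagonal part of the true-score variance is the same as above.
True-score variance = [1.9²·22²·0.79 + 0.3²·4.4²·0.79] + 67.3147 = 1381.7 + 67.3147 = 1449.01.
Reliability = 1449.01 / 1816.3 = 0.798.

0.798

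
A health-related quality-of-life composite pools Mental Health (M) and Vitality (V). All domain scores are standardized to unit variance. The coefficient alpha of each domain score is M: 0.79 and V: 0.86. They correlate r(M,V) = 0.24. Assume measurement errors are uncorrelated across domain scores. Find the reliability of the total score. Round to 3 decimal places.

0.859

Var(M+V) = 2 + 2·[0.24] = 2 + 0.48 = 2.48.
Under uncorrelated errors the observed covariances equal the true-score covariances, so only the own-variance terms attenuate.
True-score variance = [0.79 + 0.86] + 0.48 = 1.65 + 0.48 = 2.13.
Reliability = 2.13 / 2.48 = 0.859.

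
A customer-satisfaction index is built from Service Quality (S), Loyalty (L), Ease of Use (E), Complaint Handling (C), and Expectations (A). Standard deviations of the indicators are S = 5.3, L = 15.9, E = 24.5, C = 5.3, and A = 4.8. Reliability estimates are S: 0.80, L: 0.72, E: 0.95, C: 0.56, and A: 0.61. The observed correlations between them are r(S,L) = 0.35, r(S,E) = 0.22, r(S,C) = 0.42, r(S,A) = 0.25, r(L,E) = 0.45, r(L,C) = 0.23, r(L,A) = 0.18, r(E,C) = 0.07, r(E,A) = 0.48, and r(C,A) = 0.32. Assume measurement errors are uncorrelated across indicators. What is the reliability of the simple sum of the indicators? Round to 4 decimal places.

Var(S+L+E+C+A) = 5.3² + 15.9² + 24.5² + 5.3² + 4.8² + 2·[5.3·15.9·0.35 + 5.3·24.5·0.22 + 5.3·5.3·0.42 + 5.3·4.8·0.25 + 15.9·24.5·0.45 + 15.9·5.3·0.23 + 15.9·4.8·0.18 + 24.5·5.3·0.07 + 24.5·4.8·0.48 + 5.3·4.8·0.32] = 932.28 + 716.63 = 1648.91.
With uncorrelated errors the cross-covariances are all true-score covariance, so they carry over unchanged; only the diagonal terms shrink to ρᵢσᵢ².
True-score variance = [5.3²·0.80 + 15.9²·0.72 + 24.5²·0.95 + 5.3²·0.56 + 4.8²·0.61] + 716.63 = 804.517 + 716.63 = 1521.15.
Reliability = 1521.15 / 1648.91 = 0.9225.

0.9225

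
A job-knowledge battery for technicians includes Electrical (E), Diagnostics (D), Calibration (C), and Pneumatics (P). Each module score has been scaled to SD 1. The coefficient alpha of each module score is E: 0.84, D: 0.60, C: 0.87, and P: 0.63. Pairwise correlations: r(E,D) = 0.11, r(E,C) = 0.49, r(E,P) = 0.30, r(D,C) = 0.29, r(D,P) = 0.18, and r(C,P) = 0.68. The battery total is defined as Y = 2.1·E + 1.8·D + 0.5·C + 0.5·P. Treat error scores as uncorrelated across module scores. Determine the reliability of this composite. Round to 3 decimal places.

Var(Y) = 2.1² + 1.8² + 0.5² + 0.5² + 2·[3.78·0.11 + 1.05·0.49 + 1.05·0.30 + 0.9·0.29 + 0.9·0.18 + 0.25·0.68] = 8.15 + 3.6766 = 11.8266.
Under uncorrelated errors the observed covariances equal the true-score covariances, so only the own-variance terms attenuate.
True-score variance = [2.1²·0.84 + 1.8²·0.60 + 0.5²·0.87 + 0.5²·0.63] + 3.6766 = 6.0234 + 3.6766 = 9.7.
Reliability = 9.7 / 11.8266 = 0.820.

0.820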